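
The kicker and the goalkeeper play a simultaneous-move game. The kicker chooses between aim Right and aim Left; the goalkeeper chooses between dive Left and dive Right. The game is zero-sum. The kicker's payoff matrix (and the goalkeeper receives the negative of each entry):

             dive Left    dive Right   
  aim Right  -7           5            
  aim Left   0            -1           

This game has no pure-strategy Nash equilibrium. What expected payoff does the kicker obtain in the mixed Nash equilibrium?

-7/13

Set the kicker's expected payoff from aim Right equal to that from aim Left:
  the kicker's expected payoff from aim Right: q·(-7) + (1−q)·5 = -12q + 5
  the kicker's expected payoff from aim Left: q·0 + (1−q)·(-1) = q - 1
  -12q + 5 = q - 1  ⇒  -13q = -6  ⇒  q = 6/13.
At equilibrium the kicker is indifferent across rows, so the kicker's payoff equals the payoff from aim Right: (6/13)·(-7) + (7/13)·5 = -7/13.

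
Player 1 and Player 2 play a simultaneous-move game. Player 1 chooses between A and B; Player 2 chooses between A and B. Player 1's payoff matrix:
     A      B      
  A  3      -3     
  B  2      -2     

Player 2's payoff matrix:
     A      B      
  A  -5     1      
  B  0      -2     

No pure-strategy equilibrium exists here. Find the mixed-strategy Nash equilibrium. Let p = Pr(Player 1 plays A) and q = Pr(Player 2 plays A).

In a mixed equilibrium Player 2 is indifferent between A and B; this condition fixes p.
  Player 2's payoff to A: p·(-5) + (1−p)·0 = -5p
  Player 2's payoff to B: p·1 + (1−p)·(-2) = 3p - 2
  -5p = 3p - 2  ⇒  -8p = -2  ⇒  p = 1/4.
Set Player 1's expected payoff from A equal to that from B:
  Player 1's payoff from A: q·3 + (1−q)·(-3) = 6q - 3
  Player 1's payoff from B: q·2 + (1−q)·(-2) = 4q - 2
  6q - 3 = 4q - 2  ⇒  2q = 1  ⇒  q = 1/2.

p = 1/4, q = 1/2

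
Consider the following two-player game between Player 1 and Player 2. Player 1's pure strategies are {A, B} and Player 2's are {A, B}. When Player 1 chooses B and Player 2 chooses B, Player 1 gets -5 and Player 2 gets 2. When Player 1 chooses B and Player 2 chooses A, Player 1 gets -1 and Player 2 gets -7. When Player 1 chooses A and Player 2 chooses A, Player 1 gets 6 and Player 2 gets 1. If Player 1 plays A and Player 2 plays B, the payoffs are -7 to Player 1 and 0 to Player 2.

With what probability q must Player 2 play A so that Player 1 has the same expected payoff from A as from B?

Player 2's mix must leave Player 1 indifferent between A and B.
  Player 1's expected payoff from A: q·6 + (1−q)·(-7) = 13q - 7
  Player 1's expected payoff from B: q·(-1) + (1−q)·(-5) = 4q - 5
  13q - 7 = 4q - 5  ⇒  9q = 2  ⇒  q = 2/9.

q = 2/9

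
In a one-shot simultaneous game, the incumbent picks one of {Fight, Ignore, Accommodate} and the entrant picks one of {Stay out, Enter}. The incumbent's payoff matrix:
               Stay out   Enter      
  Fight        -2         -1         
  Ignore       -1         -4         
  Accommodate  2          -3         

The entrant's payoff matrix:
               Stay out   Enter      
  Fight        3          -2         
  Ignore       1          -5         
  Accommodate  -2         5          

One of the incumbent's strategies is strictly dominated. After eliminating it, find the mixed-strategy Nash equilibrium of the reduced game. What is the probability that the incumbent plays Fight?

p = 7/12

The incumbent's strategy Ignore is strictly dominated by Accommodate: 2 > -1 and -3 > -4. Eliminate Ignore.
The incumbent's mix must leave the entrant indifferent between Stay out and Enter.
  the entrant's payoff to Stay out: p·3 + (1−p)·(-2) = 5p - 2
  the entrant's payoff to Enter: p·(-2) + (1−p)·5 = -7p + 5
  5p - 2 = -7p + 5  ⇒  12p = 7  ⇒  p = 7/12.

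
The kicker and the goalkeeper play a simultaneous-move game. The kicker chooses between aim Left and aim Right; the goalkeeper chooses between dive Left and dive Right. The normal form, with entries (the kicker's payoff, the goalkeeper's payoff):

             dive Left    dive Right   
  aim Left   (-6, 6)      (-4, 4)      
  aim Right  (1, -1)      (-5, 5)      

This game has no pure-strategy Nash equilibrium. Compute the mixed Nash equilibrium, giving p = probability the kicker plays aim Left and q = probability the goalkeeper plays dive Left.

The goalkeeper's indifference between dive Left and dive Right determines the kicker's mixing probability p:
  the goalkeeper's payoff to dive Left: p·6 + (1−p)·(-1) = 7p - 1
  the goalkeeper's payoff to dive Right: p·4 + (1−p)·5 = -p + 5
  7p - 1 = -p + 5  ⇒  8p = 6  ⇒  p = 3/4.
For the kicker to be willing to mix, the kicker must be indifferent between aim Left and aim Right, which pins down the goalkeeper's mix.
  the kicker's payoff to aim Left: q·(-6) + (1−q)·(-4) = -2q - 4
  the kicker's payoff to aim Right: q·1 + (1−q)·(-5) = 6q - 5
  -2q - 4 = 6q - 5  ⇒  -8q = -1  ⇒  q = 1/8.

p = 3/4, q = 1/8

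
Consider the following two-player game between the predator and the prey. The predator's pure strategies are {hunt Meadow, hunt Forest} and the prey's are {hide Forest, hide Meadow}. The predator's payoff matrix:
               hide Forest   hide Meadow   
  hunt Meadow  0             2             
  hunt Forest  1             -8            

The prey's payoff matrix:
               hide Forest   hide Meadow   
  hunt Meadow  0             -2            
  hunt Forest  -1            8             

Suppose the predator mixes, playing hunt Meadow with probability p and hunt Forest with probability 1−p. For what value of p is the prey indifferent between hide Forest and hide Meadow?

p = 9/11

The predator's mix must leave the prey indifferent between hide Forest and hide Meadow.
  the prey's payoff to hide Forest: p·0 + (1−p)·(-1) = p - 1
  the prey's payoff to hide Meadow: p·(-2) + (1−p)·8 = -10p + 8
  p - 1 = -10p + 8  ⇒  11p = 9  ⇒  p = 9/11.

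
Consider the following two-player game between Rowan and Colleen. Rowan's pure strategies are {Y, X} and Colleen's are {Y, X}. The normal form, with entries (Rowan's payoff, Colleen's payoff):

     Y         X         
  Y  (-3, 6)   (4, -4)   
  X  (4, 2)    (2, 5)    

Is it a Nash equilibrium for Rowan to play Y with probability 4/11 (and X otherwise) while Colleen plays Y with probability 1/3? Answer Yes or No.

Given Rowan's mix p = 4/11, Colleen's payoff from Y is 38/11 but from X is 19/11. Colleen strictly prefers Y, so Colleen would not mix.
So the proposed profile is not a Nash equilibrium.

No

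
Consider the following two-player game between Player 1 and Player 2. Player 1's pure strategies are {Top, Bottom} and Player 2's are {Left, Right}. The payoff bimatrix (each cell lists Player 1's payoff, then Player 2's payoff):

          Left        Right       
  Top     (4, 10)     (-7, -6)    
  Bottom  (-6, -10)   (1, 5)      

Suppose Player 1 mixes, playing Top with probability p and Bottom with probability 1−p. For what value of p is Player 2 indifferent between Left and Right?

Player 1's mix must leave Player 2 indifferent between Left and Right.
  Player 2's expected payoff from Left: p·10 + (1−p)·(-10) = 20p - 10
  Player 2's expected payoff from Right: p·(-6) + (1−p)·5 = -11p + 5
  20p - 10 = -11p + 5  ⇒  31p = 15  ⇒  p = 15/31.

p = 15/31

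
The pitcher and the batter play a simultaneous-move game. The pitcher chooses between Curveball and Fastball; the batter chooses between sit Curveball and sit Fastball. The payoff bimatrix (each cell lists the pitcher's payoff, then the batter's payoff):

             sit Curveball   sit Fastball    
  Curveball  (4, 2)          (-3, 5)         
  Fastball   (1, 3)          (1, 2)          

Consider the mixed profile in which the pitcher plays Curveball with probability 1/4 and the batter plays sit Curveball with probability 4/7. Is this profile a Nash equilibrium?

Yes

Check the batter's indifference given the pitcher's mix p = 1/4:
  payoff from sit Curveball = 11/4; payoff from sit Fastball = 11/4 — equal.
Check the pitcher's indifference given the batter's mix q = 4/7:
  payoff from Curveball = 1; payoff from Fastball = 1 — equal.
Both players are indifferent, so neither can profitably deviate.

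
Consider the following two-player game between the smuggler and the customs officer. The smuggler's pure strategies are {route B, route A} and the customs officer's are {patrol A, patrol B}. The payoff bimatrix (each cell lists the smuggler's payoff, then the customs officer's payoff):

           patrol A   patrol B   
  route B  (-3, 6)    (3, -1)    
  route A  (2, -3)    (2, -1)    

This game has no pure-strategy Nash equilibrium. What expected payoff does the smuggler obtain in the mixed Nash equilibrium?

2

For the smuggler to be willing to mix, the smuggler must be indifferent between route B and route A, which pins down the customs officer's mix.
  the smuggler's payoff to route B: q·(-3) + (1−q)·3 = -6q + 3
  the smuggler's payoff to route A: q·2 + (1−q)·2 = 2
  -6q + 3 = 2  ⇒  -6q = -1  ⇒  q = 1/6.
At equilibrium the smuggler is indifferent across rows, so the smuggler's payoff equals the payoff from route B: (1/6)·(-3) + (5/6)·3 = 2.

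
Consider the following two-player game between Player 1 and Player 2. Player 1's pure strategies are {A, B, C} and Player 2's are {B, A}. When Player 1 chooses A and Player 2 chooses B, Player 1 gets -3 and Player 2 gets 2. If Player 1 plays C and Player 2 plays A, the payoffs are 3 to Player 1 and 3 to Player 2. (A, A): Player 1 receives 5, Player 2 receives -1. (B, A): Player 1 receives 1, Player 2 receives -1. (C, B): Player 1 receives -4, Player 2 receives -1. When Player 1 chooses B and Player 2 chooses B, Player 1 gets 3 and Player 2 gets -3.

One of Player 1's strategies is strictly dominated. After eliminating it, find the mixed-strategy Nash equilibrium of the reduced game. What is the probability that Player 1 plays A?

p = 2/5

Player 1's strategy C is strictly dominated by A: -3 > -4 and 5 > 3. Eliminate C.
For Player 2 to be willing to mix, Player 2 must be indifferent between B and A, which pins down Player 1's mix.
  Player 2's payoff to B: p·2 + (1−p)·(-3) = 5p - 3
  Player 2's payoff to A: p·(-1) + (1−p)·(-1) = -1
  5p - 3 = -1  ⇒  5p = 2  ⇒  p = 2/5.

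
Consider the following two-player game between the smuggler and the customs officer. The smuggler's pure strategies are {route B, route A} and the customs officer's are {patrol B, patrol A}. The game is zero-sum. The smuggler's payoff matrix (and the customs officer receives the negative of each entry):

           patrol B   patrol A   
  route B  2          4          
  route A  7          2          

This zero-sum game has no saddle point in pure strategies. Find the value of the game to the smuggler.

The customs officer's mix must leave the smuggler indifferent between route B and route A.
  the smuggler's payoff to route B: q·2 + (1−q)·4 = -2q + 4
  the smuggler's payoff to route A: q·7 + (1−q)·2 = 5q + 2
  -2q + 4 = 5q + 2  ⇒  -7q = -2  ⇒  q = 2/7.
The value is the smuggler's expected payoff against this mix (using route B): (2/7)·2 + (5/7)·4 = 24/7.

v = 24/7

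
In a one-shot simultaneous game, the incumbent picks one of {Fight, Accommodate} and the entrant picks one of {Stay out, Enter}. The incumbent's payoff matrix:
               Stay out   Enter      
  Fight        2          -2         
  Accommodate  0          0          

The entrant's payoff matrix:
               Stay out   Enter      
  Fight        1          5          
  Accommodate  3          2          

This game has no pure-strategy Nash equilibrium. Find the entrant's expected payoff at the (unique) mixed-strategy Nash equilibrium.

Set the entrant's expected payoff from Stay out equal to that from Enter:
  the entrant's expected payoff from Stay out: p·1 + (1−p)·3 = -2p + 3
  the entrant's expected payoff from Enter: p·5 + (1−p)·2 = 3p + 2
  -2p + 3 = 3p + 2  ⇒  -5p = -1  ⇒  p = 1/5.
At equilibrium the entrant is indifferent across columns, so the entrant's payoff equals the payoff from Stay out: (1/5)·1 + (4/5)·3 = 13/5.

13/5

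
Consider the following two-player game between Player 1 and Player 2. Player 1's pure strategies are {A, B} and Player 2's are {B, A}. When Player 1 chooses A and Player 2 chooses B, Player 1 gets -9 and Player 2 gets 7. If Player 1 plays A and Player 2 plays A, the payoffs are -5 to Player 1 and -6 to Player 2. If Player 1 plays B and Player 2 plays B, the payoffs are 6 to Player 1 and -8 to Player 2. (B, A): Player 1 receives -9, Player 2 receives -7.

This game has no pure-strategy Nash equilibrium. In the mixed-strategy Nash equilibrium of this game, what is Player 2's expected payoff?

Set Player 2's expected payoff from B equal to that from A:
  Player 2's expected payoff from B: p·7 + (1−p)·(-8) = 15p - 8
  Player 2's expected payoff from A: p·(-6) + (1−p)·(-7) = p - 7
  15p - 8 = p - 7  ⇒  14p = 1  ⇒  p = 1/14.
At equilibrium Player 2 is indifferent across columns, so Player 2's payoff equals the payoff from B: (1/14)·7 + (13/14)·(-8) = -97/14.

-97/14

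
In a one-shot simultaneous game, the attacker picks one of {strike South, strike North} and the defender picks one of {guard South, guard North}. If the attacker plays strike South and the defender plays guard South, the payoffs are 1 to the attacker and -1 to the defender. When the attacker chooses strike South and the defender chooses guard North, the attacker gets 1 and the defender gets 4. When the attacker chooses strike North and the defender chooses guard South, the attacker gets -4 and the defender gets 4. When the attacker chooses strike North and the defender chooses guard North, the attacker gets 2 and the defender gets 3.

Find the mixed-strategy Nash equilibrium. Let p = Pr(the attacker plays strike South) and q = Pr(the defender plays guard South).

Set the defender's expected payoff from guard South equal to that from guard North:
  the defender's payoff from guard South: p·(-1) + (1−p)·4 = -5p + 4
  the defender's payoff from guard North: p·4 + (1−p)·3 = p + 3
  -5p + 4 = p + 3  ⇒  -6p = -1  ⇒  p = 1/6.
The attacker's indifference between strike South and strike North determines the defender's mixing probability q:
  the attacker's expected payoff from strike South: q·1 + (1−q)·1 = 1
  the attacker's expected payoff from strike North: q·(-4) + (1−q)·2 = -6q + 2
  1 = -6q + 2  ⇒  6q = 1  ⇒  q = 1/6.

p = 1/6, q = 1/6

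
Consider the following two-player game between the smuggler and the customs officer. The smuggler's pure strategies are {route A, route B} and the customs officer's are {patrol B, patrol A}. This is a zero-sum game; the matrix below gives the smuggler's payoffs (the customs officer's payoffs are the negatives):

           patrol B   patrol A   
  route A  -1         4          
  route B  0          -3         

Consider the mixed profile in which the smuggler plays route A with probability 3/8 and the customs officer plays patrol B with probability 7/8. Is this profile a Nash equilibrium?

Check the customs officer's indifference given the smuggler's mix p = 3/8:
  payoff from patrol B = 3/8; payoff from patrol A = 3/8 — equal.
Check the smuggler's indifference given the customs officer's mix q = 7/8:
  payoff from route A = -3/8; payoff from route B = -3/8 — equal.
Both players are indifferent, so neither can profitably deviate.

Yes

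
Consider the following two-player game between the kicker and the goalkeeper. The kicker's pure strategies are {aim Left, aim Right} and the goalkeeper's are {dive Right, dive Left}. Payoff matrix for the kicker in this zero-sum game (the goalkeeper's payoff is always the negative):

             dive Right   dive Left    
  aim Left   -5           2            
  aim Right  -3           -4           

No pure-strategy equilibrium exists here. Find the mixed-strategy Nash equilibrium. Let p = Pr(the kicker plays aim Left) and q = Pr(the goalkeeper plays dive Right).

p = 1/8, q = 3/4

The goalkeeper's indifference between dive Right and dive Left determines the kicker's mixing probability p:
  the goalkeeper's payoff from dive Right: p·5 + (1−p)·3 = 2p + 3
  the goalkeeper's payoff from dive Left: p·(-2) + (1−p)·4 = -6p + 4
  2p + 3 = -6p + 4  ⇒  8p = 1  ⇒  p = 1/8.
Set the kicker's expected payoff from aim Left equal to that from aim Right:
  the kicker's payoff to aim Left: q·(-5) + (1−q)·2 = -7q + 2
  the kicker's payoff to aim Right: q·(-3) + (1−q)·(-4) = q - 4
  -7q + 2 = q - 4  ⇒  -8q = -6  ⇒  q = 3/4.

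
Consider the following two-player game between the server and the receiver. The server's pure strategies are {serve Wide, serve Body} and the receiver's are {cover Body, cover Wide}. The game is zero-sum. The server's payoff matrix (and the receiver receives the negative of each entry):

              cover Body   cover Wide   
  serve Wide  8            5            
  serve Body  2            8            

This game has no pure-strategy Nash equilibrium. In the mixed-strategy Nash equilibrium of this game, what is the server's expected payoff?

6

The server's indifference between serve Wide and serve Body determines the receiver's mixing probability q:
  the server's payoff from serve Wide: q·8 + (1−q)·5 = 3q + 5
  the server's payoff from serve Body: q·2 + (1−q)·8 = -6q + 8
  3q + 5 = -6q + 8  ⇒  9q = 3  ⇒  q = 1/3.
At equilibrium the server is indifferent across rows, so the server's payoff equals the payoff from serve Wide: (1/3)·8 + (2/3)·5 = 6.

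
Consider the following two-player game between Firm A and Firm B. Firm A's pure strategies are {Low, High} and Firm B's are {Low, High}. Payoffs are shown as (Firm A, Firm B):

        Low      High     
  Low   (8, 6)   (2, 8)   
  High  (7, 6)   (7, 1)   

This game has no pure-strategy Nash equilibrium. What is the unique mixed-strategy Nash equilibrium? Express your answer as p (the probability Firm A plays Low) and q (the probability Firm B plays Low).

Set Firm B's expected payoff from Low equal to that from High:
  Firm B's expected payoff from Low: p·6 + (1−p)·6 = 6
  Firm B's expected payoff from High: p·8 + (1−p)·1 = 7p + 1
  6 = 7p + 1  ⇒  -7p = -5  ⇒  p = 5/7.
For Firm A to be willing to mix, Firm A must be indifferent between Low and High, which pins down Firm B's mix.
  Firm A's payoff from Low: q·8 + (1−q)·2 = 6q + 2
  Firm A's payoff from High: q·7 + (1−q)·7 = 7
  6q + 2 = 7  ⇒  6q = 5  ⇒  q = 5/6.

p = 5/7, q = 5/6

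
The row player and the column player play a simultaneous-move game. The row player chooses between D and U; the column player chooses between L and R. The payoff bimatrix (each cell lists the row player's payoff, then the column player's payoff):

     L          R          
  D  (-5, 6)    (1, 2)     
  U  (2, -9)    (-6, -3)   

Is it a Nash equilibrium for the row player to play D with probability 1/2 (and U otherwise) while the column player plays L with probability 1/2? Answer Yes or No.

No

Given the row player's mix p = 1/2, the column player's payoff from L is -3/2 but from R is -1/2. The column player strictly prefers R, so the column player would not mix.
So the proposed profile is not a Nash equilibrium.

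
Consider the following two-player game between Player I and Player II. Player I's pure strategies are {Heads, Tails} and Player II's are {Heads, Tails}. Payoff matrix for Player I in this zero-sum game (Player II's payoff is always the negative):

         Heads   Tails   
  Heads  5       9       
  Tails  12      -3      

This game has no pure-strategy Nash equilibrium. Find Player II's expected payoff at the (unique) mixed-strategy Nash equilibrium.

Player I's mix must leave Player II indifferent between Heads and Tails.
  Player II's payoff to Heads: p·(-5) + (1−p)·(-12) = 7p - 12
  Player II's payoff to Tails: p·(-9) + (1−p)·3 = -12p + 3
  7p - 12 = -12p + 3  ⇒  19p = 15  ⇒  p = 15/19.
At equilibrium Player II is indifferent across columns, so Player II's payoff equals the payoff from Heads: (15/19)·(-5) + (4/19)·(-12) = -123/19.

-123/19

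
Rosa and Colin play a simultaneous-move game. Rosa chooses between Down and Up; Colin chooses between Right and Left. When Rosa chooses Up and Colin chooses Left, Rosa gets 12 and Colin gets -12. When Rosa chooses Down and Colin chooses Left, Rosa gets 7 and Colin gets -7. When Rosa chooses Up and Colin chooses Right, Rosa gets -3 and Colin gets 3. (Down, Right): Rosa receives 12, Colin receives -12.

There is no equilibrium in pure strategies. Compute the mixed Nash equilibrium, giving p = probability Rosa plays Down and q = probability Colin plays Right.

p = 3/4, q = 1/4

Rosa's mix must leave Colin indifferent between Right and Left.
  Colin's payoff to Right: p·(-12) + (1−p)·3 = -15p + 3
  Colin's payoff to Left: p·(-7) + (1−p)·(-12) = 5p - 12
  -15p + 3 = 5p - 12  ⇒  -20p = -15  ⇒  p = 3/4.
Colin's mix must leave Rosa indifferent between Down and Up.
  Rosa's payoff to Down: q·12 + (1−q)·7 = 5q + 7
  Rosa's payoff to Up: q·(-3) + (1−q)·12 = -15q + 12
  5q + 7 = -15q + 12  ⇒  20q = 5  ⇒  q = 1/4.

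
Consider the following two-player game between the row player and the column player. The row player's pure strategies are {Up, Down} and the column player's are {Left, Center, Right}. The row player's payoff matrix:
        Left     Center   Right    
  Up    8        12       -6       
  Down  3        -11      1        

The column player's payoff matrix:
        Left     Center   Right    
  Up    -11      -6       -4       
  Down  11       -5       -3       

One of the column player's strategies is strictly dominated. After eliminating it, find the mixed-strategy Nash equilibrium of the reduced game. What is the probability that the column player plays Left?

q = 7/12

The column player's strategy Center is strictly dominated by Right: -4 > -6 and -3 > -5. Eliminate Center.
In a mixed equilibrium the row player is indifferent between Up and Down; this condition fixes q.
  the row player's expected payoff from Up: q·8 + (1−q)·(-6) = 14q - 6
  the row player's expected payoff from Down: q·3 + (1−q)·1 = 2q + 1
  14q - 6 = 2q + 1  ⇒  12q = 7  ⇒  q = 7/12.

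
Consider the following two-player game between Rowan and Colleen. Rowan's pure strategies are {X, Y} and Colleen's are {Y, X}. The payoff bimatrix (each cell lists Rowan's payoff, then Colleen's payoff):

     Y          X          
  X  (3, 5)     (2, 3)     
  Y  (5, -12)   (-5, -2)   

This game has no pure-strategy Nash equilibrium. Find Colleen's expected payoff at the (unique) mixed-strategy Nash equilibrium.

13/6

Set Colleen's expected payoff from Y equal to that from X:
  Colleen's payoff from Y: p·5 + (1−p)·(-12) = 17p - 12
  Colleen's payoff from X: p·3 + (1−p)·(-2) = 5p - 2
  17p - 12 = 5p - 2  ⇒  12p = 10  ⇒  p = 5/6.
At equilibrium Colleen is indifferent across columns, so Colleen's payoff equals the payoff from Y: (5/6)·5 + (1/6)·(-12) = 13/6.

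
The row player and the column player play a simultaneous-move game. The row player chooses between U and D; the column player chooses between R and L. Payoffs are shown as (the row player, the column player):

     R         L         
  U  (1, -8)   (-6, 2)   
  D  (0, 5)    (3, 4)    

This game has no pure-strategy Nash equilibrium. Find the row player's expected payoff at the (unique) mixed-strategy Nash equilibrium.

The column player's mix must leave the row player indifferent between U and D.
  the row player's payoff from U: q·1 + (1−q)·(-6) = 7q - 6
  the row player's payoff from D: q·0 + (1−q)·3 = -3q + 3
  7q - 6 = -3q + 3  ⇒  10q = 9  ⇒  q = 9/10.
At equilibrium the row player is indifferent across rows, so the row player's payoff equals the payoff from U: (9/10)·1 + (1/10)·(-6) = 3/10.

3/10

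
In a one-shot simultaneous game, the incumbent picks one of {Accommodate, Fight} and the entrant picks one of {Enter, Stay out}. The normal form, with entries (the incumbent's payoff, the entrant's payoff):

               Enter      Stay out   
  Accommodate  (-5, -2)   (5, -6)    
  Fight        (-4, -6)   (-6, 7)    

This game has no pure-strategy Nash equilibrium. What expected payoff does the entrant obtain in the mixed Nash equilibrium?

The entrant's indifference between Enter and Stay out determines the incumbent's mixing probability p:
  the entrant's expected payoff from Enter: p·(-2) + (1−p)·(-6) = 4p - 6
  the entrant's expected payoff from Stay out: p·(-6) + (1−p)·7 = -13p + 7
  4p - 6 = -13p + 7  ⇒  17p = 13  ⇒  p = 13/17.
At equilibrium the entrant is indifferent across columns, so the entrant's payoff equals the payoff from Enter: (13/17)·(-2) + (4/17)·(-6) = -50/17.

-50/17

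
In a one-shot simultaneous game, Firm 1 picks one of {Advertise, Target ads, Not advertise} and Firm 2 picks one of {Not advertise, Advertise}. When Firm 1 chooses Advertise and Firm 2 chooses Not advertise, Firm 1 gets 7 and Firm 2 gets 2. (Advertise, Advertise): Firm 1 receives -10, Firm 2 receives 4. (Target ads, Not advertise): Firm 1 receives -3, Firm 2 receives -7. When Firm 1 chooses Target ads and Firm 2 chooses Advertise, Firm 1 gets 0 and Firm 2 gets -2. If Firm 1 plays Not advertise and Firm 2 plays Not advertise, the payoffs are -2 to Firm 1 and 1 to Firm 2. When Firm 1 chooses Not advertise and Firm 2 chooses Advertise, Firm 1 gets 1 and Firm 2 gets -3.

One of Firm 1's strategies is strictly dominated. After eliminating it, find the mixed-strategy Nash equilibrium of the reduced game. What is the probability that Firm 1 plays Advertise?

p = 2/3

Firm 1's strategy Target ads is strictly dominated by Not advertise: -2 > -3 and 1 > 0. Eliminate Target ads.
Firm 2's indifference between Not advertise and Advertise determines Firm 1's mixing probability p:
  Firm 2's expected payoff from Not advertise: p·2 + (1−p)·1 = p + 1
  Firm 2's expected payoff from Advertise: p·4 + (1−p)·(-3) = 7p - 3
  p + 1 = 7p - 3  ⇒  -6p = -4  ⇒  p = 2/3.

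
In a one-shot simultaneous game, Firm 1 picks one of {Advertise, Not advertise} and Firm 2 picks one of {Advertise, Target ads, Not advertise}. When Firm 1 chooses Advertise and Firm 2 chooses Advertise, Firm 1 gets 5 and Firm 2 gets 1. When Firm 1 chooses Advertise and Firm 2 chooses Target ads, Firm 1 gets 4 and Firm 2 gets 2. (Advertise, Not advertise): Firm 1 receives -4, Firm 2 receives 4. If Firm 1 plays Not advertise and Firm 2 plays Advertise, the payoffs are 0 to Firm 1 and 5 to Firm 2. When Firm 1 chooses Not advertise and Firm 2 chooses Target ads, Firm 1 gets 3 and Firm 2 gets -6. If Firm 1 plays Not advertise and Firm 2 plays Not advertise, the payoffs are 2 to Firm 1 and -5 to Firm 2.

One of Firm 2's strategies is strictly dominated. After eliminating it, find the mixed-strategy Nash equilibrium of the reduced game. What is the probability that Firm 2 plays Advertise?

Firm 2's strategy Target ads is strictly dominated by Not advertise: 4 > 2 and -5 > -6. Eliminate Target ads.
Firm 1's indifference between Advertise and Not advertise determines Firm 2's mixing probability q:
  Firm 1's expected payoff from Advertise: q·5 + (1−q)·(-4) = 9q - 4
  Firm 1's expected payoff from Not advertise: q·0 + (1−q)·2 = -2q + 2
  9q - 4 = -2q + 2  ⇒  11q = 6  ⇒  q = 6/11.

q = 6/11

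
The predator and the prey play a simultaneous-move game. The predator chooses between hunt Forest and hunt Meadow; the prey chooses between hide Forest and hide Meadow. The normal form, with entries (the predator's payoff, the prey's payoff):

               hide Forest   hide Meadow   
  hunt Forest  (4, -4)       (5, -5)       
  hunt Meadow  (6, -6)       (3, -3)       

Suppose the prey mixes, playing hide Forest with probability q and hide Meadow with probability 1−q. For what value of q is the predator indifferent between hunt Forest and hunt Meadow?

For the predator to be willing to mix, the predator must be indifferent between hunt Forest and hunt Meadow, which pins down the prey's mix.
  the predator's payoff to hunt Forest: q·4 + (1−q)·5 = -q + 5
  the predator's payoff to hunt Meadow: q·6 + (1−q)·3 = 3q + 3
  -q + 5 = 3q + 3  ⇒  -4q = -2  ⇒  q = 1/2.

q = 1/2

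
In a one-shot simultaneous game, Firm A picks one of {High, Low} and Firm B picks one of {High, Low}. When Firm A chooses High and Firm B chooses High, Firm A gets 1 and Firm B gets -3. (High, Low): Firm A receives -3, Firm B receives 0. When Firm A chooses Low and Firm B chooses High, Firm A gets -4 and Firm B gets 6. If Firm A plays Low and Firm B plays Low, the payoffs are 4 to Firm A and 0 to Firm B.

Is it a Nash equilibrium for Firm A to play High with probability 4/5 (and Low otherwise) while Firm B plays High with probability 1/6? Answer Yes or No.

No

Given Firm A's mix p = 4/5, Firm B's payoff from High is -6/5 but from Low is 0. Firm B strictly prefers Low, so Firm B would not mix.
So the proposed profile is not a Nash equilibrium.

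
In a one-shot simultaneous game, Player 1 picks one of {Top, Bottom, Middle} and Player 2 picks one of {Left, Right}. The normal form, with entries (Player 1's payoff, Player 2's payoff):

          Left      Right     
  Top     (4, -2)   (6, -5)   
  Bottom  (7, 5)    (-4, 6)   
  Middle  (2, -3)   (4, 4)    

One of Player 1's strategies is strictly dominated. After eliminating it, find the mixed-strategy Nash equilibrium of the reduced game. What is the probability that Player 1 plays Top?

p = 1/4

Player 1's strategy Middle is strictly dominated by Top: 4 > 2 and 6 > 4. Eliminate Middle.
Set Player 2's expected payoff from Left equal to that from Right:
  Player 2's payoff from Left: p·(-2) + (1−p)·5 = -7p + 5
  Player 2's payoff from Right: p·(-5) + (1−p)·6 = -11p + 6
  -7p + 5 = -11p + 6  ⇒  4p = 1  ⇒  p = 1/4.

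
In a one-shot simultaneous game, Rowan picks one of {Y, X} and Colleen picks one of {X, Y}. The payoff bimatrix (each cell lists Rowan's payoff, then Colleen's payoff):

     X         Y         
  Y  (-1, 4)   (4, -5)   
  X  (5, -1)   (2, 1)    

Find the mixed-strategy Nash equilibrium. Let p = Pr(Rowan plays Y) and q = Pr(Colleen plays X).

p = 2/11, q = 1/4

Set Colleen's expected payoff from X equal to that from Y:
  Colleen's payoff to X: p·4 + (1−p)·(-1) = 5p - 1
  Colleen's payoff to Y: p·(-5) + (1−p)·1 = -6p + 1
  5p - 1 = -6p + 1  ⇒  11p = 2  ⇒  p = 2/11.
For Rowan to be willing to mix, Rowan must be indifferent between Y and X, which pins down Colleen's mix.
  Rowan's payoff from Y: q·(-1) + (1−q)·4 = -5q + 4
  Rowan's payoff from X: q·5 + (1−q)·2 = 3q + 2
  -5q + 4 = 3q + 2  ⇒  -8q = -2  ⇒  q = 1/4.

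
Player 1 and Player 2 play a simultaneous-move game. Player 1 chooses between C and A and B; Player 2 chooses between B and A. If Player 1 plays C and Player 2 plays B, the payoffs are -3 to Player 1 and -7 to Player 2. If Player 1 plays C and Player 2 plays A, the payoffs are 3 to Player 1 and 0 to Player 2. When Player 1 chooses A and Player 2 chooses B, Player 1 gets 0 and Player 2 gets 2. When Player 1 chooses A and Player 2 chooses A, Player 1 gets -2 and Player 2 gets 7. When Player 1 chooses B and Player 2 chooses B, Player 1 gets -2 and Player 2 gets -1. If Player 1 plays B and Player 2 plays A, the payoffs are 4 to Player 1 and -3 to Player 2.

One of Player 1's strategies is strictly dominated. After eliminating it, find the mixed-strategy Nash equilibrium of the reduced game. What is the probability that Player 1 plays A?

Player 1's strategy C is strictly dominated by B: -2 > -3 and 4 > 3. Eliminate C.
For Player 2 to be willing to mix, Player 2 must be indifferent between B and A, which pins down Player 1's mix.
  Player 2's expected payoff from B: p·2 + (1−p)·(-1) = 3p - 1
  Player 2's expected payoff from A: p·7 + (1−p)·(-3) = 10p - 3
  3p - 1 = 10p - 3  ⇒  -7p = -2  ⇒  p = 2/7.

p = 2/7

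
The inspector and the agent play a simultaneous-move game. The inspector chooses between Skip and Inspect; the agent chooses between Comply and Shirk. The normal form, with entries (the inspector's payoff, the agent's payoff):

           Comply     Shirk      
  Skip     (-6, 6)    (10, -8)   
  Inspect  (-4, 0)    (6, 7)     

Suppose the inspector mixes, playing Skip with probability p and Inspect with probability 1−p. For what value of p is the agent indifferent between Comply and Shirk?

The agent's indifference between Comply and Shirk determines the inspector's mixing probability p:
  the agent's payoff from Comply: p·6 + (1−p)·0 = 6p
  the agent's payoff from Shirk: p·(-8) + (1−p)·7 = -15p + 7
  6p = -15p + 7  ⇒  21p = 7  ⇒  p = 1/3.

p = 1/3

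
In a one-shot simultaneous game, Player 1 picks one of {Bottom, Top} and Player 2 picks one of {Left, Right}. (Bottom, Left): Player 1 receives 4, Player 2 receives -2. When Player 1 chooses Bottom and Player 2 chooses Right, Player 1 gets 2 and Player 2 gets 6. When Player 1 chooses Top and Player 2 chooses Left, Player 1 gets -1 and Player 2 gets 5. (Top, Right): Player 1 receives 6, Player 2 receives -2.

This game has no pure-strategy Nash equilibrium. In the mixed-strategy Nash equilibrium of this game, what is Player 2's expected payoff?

For Player 2 to be willing to mix, Player 2 must be indifferent between Left and Right, which pins down Player 1's mix.
  Player 2's expected payoff from Left: p·(-2) + (1−p)·5 = -7p + 5
  Player 2's expected payoff from Right: p·6 + (1−p)·(-2) = 8p - 2
  -7p + 5 = 8p - 2  ⇒  -15p = -7  ⇒  p = 7/15.
At equilibrium Player 2 is indifferent across columns, so Player 2's payoff equals the payoff from Left: (7/15)·(-2) + (8/15)·5 = 26/15.

26/15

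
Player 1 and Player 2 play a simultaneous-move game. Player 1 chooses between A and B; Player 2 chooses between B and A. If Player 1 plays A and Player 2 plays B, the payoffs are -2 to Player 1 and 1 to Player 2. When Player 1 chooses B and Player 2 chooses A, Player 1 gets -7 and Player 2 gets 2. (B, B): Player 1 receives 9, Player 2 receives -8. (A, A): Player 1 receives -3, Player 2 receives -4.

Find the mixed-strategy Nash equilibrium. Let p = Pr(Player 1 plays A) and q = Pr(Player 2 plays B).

Player 1's mix must leave Player 2 indifferent between B and A.
  Player 2's payoff to B: p·1 + (1−p)·(-8) = 9p - 8
  Player 2's payoff to A: p·(-4) + (1−p)·2 = -6p + 2
  9p - 8 = -6p + 2  ⇒  15p = 10  ⇒  p = 2/3.
For Player 1 to be willing to mix, Player 1 must be indifferent between A and B, which pins down Player 2's mix.
  Player 1's payoff to A: q·(-2) + (1−q)·(-3) = q - 3
  Player 1's payoff to B: q·9 + (1−q)·(-7) = 16q - 7
  q - 3 = 16q - 7  ⇒  -15q = -4  ⇒  q = 4/15.

p = 2/3, q = 4/15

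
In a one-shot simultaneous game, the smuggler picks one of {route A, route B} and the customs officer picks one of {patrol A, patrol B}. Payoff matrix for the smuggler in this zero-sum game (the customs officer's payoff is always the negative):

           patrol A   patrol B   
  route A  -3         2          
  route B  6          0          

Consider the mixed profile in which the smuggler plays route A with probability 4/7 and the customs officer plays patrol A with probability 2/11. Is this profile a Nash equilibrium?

Given the smuggler's mix p = 4/7, the customs officer's payoff from patrol A is -6/7 but from patrol B is -8/7. The customs officer strictly prefers patrol A, so the customs officer would not mix.
So the proposed profile is not a Nash equilibrium.

No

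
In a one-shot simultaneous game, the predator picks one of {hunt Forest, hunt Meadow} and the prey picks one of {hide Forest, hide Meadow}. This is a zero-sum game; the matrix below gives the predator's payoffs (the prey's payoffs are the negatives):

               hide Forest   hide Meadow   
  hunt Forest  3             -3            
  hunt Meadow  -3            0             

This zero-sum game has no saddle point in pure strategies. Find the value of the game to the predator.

v = -1

For the predator to be willing to mix, the predator must be indifferent between hunt Forest and hunt Meadow, which pins down the prey's mix.
  the predator's payoff to hunt Forest: q·3 + (1−q)·(-3) = 6q - 3
  the predator's payoff to hunt Meadow: q·(-3) + (1−q)·0 = -3q
  6q - 3 = -3q  ⇒  9q = 3  ⇒  q = 1/3.
The value is the predator's expected payoff against this mix (using hunt Forest): (1/3)·3 + (2/3)·(-3) = -1.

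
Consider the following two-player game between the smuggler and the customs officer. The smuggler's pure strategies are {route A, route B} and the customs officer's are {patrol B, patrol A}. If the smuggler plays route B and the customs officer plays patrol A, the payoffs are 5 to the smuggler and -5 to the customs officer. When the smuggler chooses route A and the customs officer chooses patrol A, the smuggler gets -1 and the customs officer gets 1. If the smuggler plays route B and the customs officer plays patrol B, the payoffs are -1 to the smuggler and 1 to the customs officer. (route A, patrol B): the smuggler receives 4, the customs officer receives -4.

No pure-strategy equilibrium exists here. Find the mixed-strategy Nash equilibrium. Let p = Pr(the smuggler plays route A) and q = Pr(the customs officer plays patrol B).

The customs officer's indifference between patrol B and patrol A determines the smuggler's mixing probability p:
  the customs officer's payoff to patrol B: p·(-4) + (1−p)·1 = -5p + 1
  the customs officer's payoff to patrol A: p·1 + (1−p)·(-5) = 6p - 5
  -5p + 1 = 6p - 5  ⇒  -11p = -6  ⇒  p = 6/11.
In a mixed equilibrium the smuggler is indifferent between route A and route B; this condition fixes q.
  the smuggler's payoff to route A: q·4 + (1−q)·(-1) = 5q - 1
  the smuggler's payoff to route B: q·(-1) + (1−q)·5 = -6q + 5
  5q - 1 = -6q + 5  ⇒  11q = 6  ⇒  q = 6/11.

p = 6/11, q = 6/11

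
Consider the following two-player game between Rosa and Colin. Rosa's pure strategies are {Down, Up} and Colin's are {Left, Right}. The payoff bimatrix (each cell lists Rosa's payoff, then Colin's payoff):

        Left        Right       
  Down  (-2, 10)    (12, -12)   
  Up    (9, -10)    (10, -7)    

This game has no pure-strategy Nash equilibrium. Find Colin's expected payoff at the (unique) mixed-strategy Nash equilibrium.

In a mixed equilibrium Colin is indifferent between Left and Right; this condition fixes p.
  Colin's payoff from Left: p·10 + (1−p)·(-10) = 20p - 10
  Colin's payoff from Right: p·(-12) + (1−p)·(-7) = -5p - 7
  20p - 10 = -5p - 7  ⇒  25p = 3  ⇒  p = 3/25.
At equilibrium Colin is indifferent across columns, so Colin's payoff equals the payoff from Left: (3/25)·10 + (22/25)·(-10) = -38/5.

-38/5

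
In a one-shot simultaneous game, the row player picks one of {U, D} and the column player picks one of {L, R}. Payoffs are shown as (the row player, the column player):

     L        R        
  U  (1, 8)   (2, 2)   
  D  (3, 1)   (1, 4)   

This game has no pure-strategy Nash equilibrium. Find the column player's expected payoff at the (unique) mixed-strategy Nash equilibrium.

The column player's indifference between L and R determines the row player's mixing probability p:
  the column player's payoff from L: p·8 + (1−p)·1 = 7p + 1
  the column player's payoff from R: p·2 + (1−p)·4 = -2p + 4
  7p + 1 = -2p + 4  ⇒  9p = 3  ⇒  p = 1/3.
At equilibrium the column player is indifferent across columns, so the column player's payoff equals the payoff from L: (1/3)·8 + (2/3)·1 = 10/3.

10/3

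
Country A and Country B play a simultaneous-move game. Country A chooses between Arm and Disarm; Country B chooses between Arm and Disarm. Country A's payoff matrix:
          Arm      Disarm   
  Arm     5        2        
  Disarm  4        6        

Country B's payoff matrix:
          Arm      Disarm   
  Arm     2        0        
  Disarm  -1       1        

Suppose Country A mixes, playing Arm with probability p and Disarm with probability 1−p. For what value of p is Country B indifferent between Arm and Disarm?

Country B's indifference between Arm and Disarm determines Country A's mixing probability p:
  Country B's expected payoff from Arm: p·2 + (1−p)·(-1) = 3p - 1
  Country B's expected payoff from Disarm: p·0 + (1−p)·1 = -p + 1
  3p - 1 = -p + 1  ⇒  4p = 2  ⇒  p = 1/2.

p = 1/2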